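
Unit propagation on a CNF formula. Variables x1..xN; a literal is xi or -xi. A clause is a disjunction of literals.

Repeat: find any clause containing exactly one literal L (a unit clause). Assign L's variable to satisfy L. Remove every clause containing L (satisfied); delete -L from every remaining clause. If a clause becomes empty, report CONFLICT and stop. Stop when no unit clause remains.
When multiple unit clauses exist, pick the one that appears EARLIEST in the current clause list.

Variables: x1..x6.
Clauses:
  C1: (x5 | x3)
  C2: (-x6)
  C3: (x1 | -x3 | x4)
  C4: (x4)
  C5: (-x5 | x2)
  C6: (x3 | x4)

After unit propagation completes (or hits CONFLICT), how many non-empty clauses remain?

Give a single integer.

Answer: 2

Derivation:
unit clause [-6] forces x6=F; simplify:
  satisfied 1 clause(s); 5 remain; assigned so far: [6]
unit clause [4] forces x4=T; simplify:
  satisfied 3 clause(s); 2 remain; assigned so far: [4, 6]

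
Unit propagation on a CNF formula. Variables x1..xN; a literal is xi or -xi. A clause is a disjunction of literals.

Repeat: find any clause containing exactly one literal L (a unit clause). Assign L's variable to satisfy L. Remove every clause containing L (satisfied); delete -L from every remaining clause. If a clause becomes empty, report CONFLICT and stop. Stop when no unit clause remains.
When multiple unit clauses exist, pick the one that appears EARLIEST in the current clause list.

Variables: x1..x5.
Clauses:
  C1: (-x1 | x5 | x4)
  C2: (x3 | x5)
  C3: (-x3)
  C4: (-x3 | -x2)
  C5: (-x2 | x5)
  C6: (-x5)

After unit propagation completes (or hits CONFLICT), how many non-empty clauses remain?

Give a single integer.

unit clause [-3] forces x3=F; simplify:
  drop 3 from [3, 5] -> [5]
  satisfied 2 clause(s); 4 remain; assigned so far: [3]
unit clause [5] forces x5=T; simplify:
  drop -5 from [-5] -> [] (empty!)
  satisfied 3 clause(s); 1 remain; assigned so far: [3, 5]
CONFLICT (empty clause)

Answer: 0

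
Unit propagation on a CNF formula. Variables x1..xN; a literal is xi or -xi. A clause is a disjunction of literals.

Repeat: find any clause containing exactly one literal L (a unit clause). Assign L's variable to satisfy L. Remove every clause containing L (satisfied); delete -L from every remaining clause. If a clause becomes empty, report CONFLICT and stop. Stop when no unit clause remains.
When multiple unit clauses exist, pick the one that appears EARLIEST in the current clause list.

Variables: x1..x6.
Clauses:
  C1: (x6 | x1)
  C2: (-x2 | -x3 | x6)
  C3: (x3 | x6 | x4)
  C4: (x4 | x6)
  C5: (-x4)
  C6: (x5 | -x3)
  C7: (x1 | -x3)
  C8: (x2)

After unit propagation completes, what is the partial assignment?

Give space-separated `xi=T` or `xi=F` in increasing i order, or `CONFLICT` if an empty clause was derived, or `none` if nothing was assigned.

unit clause [-4] forces x4=F; simplify:
  drop 4 from [3, 6, 4] -> [3, 6]
  drop 4 from [4, 6] -> [6]
  satisfied 1 clause(s); 7 remain; assigned so far: [4]
unit clause [6] forces x6=T; simplify:
  satisfied 4 clause(s); 3 remain; assigned so far: [4, 6]
unit clause [2] forces x2=T; simplify:
  satisfied 1 clause(s); 2 remain; assigned so far: [2, 4, 6]

Answer: x2=T x4=F x6=T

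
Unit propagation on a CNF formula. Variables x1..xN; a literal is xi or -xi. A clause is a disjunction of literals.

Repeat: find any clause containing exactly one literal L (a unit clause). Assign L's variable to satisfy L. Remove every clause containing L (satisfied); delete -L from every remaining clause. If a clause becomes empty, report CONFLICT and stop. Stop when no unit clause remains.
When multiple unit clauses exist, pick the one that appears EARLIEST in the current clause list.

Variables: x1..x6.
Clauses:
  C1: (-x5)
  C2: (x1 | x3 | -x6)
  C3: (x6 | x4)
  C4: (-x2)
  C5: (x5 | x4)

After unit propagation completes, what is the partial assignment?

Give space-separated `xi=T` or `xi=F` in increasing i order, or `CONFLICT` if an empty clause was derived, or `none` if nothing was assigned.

Answer: x2=F x4=T x5=F

Derivation:
unit clause [-5] forces x5=F; simplify:
  drop 5 from [5, 4] -> [4]
  satisfied 1 clause(s); 4 remain; assigned so far: [5]
unit clause [-2] forces x2=F; simplify:
  satisfied 1 clause(s); 3 remain; assigned so far: [2, 5]
unit clause [4] forces x4=T; simplify:
  satisfied 2 clause(s); 1 remain; assigned so far: [2, 4, 5]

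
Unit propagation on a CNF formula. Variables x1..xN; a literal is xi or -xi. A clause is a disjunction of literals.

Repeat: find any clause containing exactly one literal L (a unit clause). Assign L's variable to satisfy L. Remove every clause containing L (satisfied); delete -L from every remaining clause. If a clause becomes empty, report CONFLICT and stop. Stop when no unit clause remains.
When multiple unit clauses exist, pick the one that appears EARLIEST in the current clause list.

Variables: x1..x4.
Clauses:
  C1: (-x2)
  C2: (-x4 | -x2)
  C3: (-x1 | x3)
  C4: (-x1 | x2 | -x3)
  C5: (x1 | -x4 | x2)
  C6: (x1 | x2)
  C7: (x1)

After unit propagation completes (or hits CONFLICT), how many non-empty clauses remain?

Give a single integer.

Answer: 0

Derivation:
unit clause [-2] forces x2=F; simplify:
  drop 2 from [-1, 2, -3] -> [-1, -3]
  drop 2 from [1, -4, 2] -> [1, -4]
  drop 2 from [1, 2] -> [1]
  satisfied 2 clause(s); 5 remain; assigned so far: [2]
unit clause [1] forces x1=T; simplify:
  drop -1 from [-1, 3] -> [3]
  drop -1 from [-1, -3] -> [-3]
  satisfied 3 clause(s); 2 remain; assigned so far: [1, 2]
unit clause [3] forces x3=T; simplify:
  drop -3 from [-3] -> [] (empty!)
  satisfied 1 clause(s); 1 remain; assigned so far: [1, 2, 3]
CONFLICT (empty clause)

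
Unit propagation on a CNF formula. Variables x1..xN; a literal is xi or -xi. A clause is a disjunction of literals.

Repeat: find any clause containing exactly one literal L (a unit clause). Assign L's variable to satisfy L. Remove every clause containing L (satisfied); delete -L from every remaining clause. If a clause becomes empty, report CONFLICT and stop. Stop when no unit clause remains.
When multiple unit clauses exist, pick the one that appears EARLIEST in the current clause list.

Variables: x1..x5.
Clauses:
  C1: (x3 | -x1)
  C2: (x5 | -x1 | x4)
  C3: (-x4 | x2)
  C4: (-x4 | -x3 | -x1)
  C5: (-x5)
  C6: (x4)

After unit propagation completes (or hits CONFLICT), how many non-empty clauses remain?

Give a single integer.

unit clause [-5] forces x5=F; simplify:
  drop 5 from [5, -1, 4] -> [-1, 4]
  satisfied 1 clause(s); 5 remain; assigned so far: [5]
unit clause [4] forces x4=T; simplify:
  drop -4 from [-4, 2] -> [2]
  drop -4 from [-4, -3, -1] -> [-3, -1]
  satisfied 2 clause(s); 3 remain; assigned so far: [4, 5]
unit clause [2] forces x2=T; simplify:
  satisfied 1 clause(s); 2 remain; assigned so far: [2, 4, 5]

Answer: 2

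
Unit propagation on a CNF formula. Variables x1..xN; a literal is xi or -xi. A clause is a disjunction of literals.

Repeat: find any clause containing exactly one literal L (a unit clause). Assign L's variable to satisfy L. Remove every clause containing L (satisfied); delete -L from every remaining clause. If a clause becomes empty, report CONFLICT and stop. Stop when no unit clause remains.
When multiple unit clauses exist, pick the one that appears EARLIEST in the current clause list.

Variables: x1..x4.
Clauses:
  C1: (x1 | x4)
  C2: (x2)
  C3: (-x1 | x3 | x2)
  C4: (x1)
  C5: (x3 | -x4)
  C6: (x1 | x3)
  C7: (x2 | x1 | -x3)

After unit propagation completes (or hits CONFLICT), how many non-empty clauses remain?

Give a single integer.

unit clause [2] forces x2=T; simplify:
  satisfied 3 clause(s); 4 remain; assigned so far: [2]
unit clause [1] forces x1=T; simplify:
  satisfied 3 clause(s); 1 remain; assigned so far: [1, 2]

Answer: 1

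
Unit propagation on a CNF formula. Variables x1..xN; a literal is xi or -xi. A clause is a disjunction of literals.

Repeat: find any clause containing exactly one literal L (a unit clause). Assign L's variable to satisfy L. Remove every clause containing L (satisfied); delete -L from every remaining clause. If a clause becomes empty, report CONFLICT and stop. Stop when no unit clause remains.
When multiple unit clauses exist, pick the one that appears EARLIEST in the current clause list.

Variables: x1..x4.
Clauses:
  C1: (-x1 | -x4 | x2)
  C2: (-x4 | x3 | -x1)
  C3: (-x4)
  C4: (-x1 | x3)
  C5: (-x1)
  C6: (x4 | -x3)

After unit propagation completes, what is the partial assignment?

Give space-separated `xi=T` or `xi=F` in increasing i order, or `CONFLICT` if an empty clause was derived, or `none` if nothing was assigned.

Answer: x1=F x3=F x4=F

Derivation:
unit clause [-4] forces x4=F; simplify:
  drop 4 from [4, -3] -> [-3]
  satisfied 3 clause(s); 3 remain; assigned so far: [4]
unit clause [-1] forces x1=F; simplify:
  satisfied 2 clause(s); 1 remain; assigned so far: [1, 4]
unit clause [-3] forces x3=F; simplify:
  satisfied 1 clause(s); 0 remain; assigned so far: [1, 3, 4]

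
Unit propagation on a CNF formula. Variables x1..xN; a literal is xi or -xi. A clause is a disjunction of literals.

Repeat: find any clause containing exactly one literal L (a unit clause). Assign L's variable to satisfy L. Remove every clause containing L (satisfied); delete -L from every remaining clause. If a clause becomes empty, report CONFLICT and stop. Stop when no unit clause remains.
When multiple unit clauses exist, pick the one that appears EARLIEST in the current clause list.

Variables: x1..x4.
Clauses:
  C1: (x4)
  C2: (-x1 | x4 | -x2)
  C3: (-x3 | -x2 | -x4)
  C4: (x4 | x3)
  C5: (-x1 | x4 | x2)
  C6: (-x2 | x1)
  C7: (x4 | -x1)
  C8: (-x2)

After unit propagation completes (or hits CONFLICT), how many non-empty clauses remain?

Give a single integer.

unit clause [4] forces x4=T; simplify:
  drop -4 from [-3, -2, -4] -> [-3, -2]
  satisfied 5 clause(s); 3 remain; assigned so far: [4]
unit clause [-2] forces x2=F; simplify:
  satisfied 3 clause(s); 0 remain; assigned so far: [2, 4]

Answer: 0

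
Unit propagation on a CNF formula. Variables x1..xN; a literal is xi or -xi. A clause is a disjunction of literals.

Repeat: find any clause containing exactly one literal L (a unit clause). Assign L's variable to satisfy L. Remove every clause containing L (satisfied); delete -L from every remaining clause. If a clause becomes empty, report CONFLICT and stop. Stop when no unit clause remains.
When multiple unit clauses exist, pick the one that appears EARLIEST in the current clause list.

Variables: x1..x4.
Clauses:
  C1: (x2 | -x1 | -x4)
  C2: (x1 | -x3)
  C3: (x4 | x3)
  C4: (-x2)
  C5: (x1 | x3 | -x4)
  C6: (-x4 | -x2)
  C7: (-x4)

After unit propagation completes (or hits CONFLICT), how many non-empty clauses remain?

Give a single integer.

Answer: 0

Derivation:
unit clause [-2] forces x2=F; simplify:
  drop 2 from [2, -1, -4] -> [-1, -4]
  satisfied 2 clause(s); 5 remain; assigned so far: [2]
unit clause [-4] forces x4=F; simplify:
  drop 4 from [4, 3] -> [3]
  satisfied 3 clause(s); 2 remain; assigned so far: [2, 4]
unit clause [3] forces x3=T; simplify:
  drop -3 from [1, -3] -> [1]
  satisfied 1 clause(s); 1 remain; assigned so far: [2, 3, 4]
unit clause [1] forces x1=T; simplify:
  satisfied 1 clause(s); 0 remain; assigned so far: [1, 2, 3, 4]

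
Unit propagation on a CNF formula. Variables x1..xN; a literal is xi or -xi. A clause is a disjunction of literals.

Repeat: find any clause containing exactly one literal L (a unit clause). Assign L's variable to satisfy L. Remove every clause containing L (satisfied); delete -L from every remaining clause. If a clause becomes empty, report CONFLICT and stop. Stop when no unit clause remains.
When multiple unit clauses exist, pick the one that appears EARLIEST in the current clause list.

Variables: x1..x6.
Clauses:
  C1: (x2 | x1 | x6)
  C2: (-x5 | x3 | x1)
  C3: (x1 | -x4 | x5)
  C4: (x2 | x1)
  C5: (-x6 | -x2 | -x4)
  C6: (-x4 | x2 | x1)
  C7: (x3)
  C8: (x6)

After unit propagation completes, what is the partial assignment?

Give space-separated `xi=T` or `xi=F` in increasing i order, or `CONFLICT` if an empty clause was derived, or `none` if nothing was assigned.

Answer: x3=T x6=T

Derivation:
unit clause [3] forces x3=T; simplify:
  satisfied 2 clause(s); 6 remain; assigned so far: [3]
unit clause [6] forces x6=T; simplify:
  drop -6 from [-6, -2, -4] -> [-2, -4]
  satisfied 2 clause(s); 4 remain; assigned so far: [3, 6]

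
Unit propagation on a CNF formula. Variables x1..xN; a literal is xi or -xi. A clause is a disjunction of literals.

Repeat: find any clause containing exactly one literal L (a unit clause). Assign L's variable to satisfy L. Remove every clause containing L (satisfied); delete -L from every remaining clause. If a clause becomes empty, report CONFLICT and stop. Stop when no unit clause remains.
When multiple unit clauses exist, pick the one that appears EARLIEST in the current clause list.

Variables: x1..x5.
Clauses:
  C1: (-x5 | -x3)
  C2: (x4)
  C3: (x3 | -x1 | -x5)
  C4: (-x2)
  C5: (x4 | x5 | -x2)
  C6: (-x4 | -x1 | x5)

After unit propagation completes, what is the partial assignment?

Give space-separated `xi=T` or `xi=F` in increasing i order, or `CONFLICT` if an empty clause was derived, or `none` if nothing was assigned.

Answer: x2=F x4=T

Derivation:
unit clause [4] forces x4=T; simplify:
  drop -4 from [-4, -1, 5] -> [-1, 5]
  satisfied 2 clause(s); 4 remain; assigned so far: [4]
unit clause [-2] forces x2=F; simplify:
  satisfied 1 clause(s); 3 remain; assigned so far: [2, 4]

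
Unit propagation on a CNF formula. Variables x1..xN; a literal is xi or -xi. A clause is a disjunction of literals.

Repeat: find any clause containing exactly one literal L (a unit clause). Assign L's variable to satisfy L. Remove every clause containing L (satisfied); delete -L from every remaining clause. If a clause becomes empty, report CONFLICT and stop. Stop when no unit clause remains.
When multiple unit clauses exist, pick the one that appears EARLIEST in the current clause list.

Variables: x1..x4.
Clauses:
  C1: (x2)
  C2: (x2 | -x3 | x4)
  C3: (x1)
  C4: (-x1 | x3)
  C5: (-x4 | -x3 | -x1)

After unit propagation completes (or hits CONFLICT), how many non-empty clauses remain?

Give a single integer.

Answer: 0

Derivation:
unit clause [2] forces x2=T; simplify:
  satisfied 2 clause(s); 3 remain; assigned so far: [2]
unit clause [1] forces x1=T; simplify:
  drop -1 from [-1, 3] -> [3]
  drop -1 from [-4, -3, -1] -> [-4, -3]
  satisfied 1 clause(s); 2 remain; assigned so far: [1, 2]
unit clause [3] forces x3=T; simplify:
  drop -3 from [-4, -3] -> [-4]
  satisfied 1 clause(s); 1 remain; assigned so far: [1, 2, 3]
unit clause [-4] forces x4=F; simplify:
  satisfied 1 clause(s); 0 remain; assigned so far: [1, 2, 3, 4]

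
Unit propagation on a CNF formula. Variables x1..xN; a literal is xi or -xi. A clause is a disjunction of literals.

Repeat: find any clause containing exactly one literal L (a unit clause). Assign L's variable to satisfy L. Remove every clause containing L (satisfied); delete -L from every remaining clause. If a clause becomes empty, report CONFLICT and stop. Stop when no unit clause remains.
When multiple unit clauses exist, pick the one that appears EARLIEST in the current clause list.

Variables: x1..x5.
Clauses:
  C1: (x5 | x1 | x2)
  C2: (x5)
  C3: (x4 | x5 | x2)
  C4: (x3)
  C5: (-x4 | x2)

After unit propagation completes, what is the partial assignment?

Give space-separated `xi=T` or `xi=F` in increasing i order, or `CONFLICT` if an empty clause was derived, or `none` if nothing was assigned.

Answer: x3=T x5=T

Derivation:
unit clause [5] forces x5=T; simplify:
  satisfied 3 clause(s); 2 remain; assigned so far: [5]
unit clause [3] forces x3=T; simplify:
  satisfied 1 clause(s); 1 remain; assigned so far: [3, 5]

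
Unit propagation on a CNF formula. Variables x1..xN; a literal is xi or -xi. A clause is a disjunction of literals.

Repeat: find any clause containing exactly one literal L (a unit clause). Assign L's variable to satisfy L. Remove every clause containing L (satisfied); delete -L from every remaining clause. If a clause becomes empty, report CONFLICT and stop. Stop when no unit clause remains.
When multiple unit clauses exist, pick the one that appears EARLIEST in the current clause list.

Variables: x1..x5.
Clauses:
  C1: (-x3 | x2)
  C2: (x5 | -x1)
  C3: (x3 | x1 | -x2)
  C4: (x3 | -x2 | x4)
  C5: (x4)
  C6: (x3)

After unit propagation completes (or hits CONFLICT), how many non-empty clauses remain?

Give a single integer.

Answer: 1

Derivation:
unit clause [4] forces x4=T; simplify:
  satisfied 2 clause(s); 4 remain; assigned so far: [4]
unit clause [3] forces x3=T; simplify:
  drop -3 from [-3, 2] -> [2]
  satisfied 2 clause(s); 2 remain; assigned so far: [3, 4]
unit clause [2] forces x2=T; simplify:
  satisfied 1 clause(s); 1 remain; assigned so far: [2, 3, 4]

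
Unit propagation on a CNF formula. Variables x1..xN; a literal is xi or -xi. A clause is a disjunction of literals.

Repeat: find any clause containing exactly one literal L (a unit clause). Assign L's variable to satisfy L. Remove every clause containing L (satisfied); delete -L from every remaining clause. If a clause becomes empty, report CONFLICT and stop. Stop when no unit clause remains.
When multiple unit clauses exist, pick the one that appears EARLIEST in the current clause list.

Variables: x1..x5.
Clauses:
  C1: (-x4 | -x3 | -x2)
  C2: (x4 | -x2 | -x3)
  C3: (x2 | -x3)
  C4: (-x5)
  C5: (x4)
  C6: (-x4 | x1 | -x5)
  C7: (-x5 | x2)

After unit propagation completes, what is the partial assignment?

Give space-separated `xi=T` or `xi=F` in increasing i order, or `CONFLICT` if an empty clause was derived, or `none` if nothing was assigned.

Answer: x4=T x5=F

Derivation:
unit clause [-5] forces x5=F; simplify:
  satisfied 3 clause(s); 4 remain; assigned so far: [5]
unit clause [4] forces x4=T; simplify:
  drop -4 from [-4, -3, -2] -> [-3, -2]
  satisfied 2 clause(s); 2 remain; assigned so far: [4, 5]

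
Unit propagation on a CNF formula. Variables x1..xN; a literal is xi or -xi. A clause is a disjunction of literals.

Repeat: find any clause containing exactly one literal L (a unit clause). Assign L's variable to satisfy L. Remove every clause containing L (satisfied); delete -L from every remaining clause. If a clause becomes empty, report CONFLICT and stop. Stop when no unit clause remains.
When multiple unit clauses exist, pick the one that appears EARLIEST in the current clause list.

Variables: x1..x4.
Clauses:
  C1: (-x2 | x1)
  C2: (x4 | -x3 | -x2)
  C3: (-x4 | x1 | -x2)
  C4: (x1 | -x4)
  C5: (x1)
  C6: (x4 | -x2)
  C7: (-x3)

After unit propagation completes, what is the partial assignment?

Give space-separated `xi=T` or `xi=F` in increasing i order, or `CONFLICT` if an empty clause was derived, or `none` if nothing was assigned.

unit clause [1] forces x1=T; simplify:
  satisfied 4 clause(s); 3 remain; assigned so far: [1]
unit clause [-3] forces x3=F; simplify:
  satisfied 2 clause(s); 1 remain; assigned so far: [1, 3]

Answer: x1=T x3=F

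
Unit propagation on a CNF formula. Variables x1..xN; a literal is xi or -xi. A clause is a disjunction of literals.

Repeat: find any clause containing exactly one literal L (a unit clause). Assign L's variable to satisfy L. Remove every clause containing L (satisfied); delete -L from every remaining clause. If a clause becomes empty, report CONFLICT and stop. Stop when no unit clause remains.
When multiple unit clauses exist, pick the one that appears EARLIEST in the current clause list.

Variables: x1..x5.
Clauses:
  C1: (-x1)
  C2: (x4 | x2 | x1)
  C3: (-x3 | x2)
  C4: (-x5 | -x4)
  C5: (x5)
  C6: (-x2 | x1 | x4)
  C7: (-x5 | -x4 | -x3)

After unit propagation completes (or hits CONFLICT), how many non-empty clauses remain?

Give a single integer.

unit clause [-1] forces x1=F; simplify:
  drop 1 from [4, 2, 1] -> [4, 2]
  drop 1 from [-2, 1, 4] -> [-2, 4]
  satisfied 1 clause(s); 6 remain; assigned so far: [1]
unit clause [5] forces x5=T; simplify:
  drop -5 from [-5, -4] -> [-4]
  drop -5 from [-5, -4, -3] -> [-4, -3]
  satisfied 1 clause(s); 5 remain; assigned so far: [1, 5]
unit clause [-4] forces x4=F; simplify:
  drop 4 from [4, 2] -> [2]
  drop 4 from [-2, 4] -> [-2]
  satisfied 2 clause(s); 3 remain; assigned so far: [1, 4, 5]
unit clause [2] forces x2=T; simplify:
  drop -2 from [-2] -> [] (empty!)
  satisfied 2 clause(s); 1 remain; assigned so far: [1, 2, 4, 5]
CONFLICT (empty clause)

Answer: 0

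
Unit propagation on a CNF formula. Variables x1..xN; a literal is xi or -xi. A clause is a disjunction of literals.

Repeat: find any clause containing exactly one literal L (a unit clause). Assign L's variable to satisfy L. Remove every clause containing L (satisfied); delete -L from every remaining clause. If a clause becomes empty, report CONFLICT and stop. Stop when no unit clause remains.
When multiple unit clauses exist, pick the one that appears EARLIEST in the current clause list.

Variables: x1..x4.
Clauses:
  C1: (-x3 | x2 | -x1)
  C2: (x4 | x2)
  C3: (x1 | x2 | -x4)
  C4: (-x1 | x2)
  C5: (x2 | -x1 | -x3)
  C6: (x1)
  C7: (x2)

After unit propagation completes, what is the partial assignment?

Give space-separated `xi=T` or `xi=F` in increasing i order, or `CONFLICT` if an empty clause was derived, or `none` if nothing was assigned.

unit clause [1] forces x1=T; simplify:
  drop -1 from [-3, 2, -1] -> [-3, 2]
  drop -1 from [-1, 2] -> [2]
  drop -1 from [2, -1, -3] -> [2, -3]
  satisfied 2 clause(s); 5 remain; assigned so far: [1]
unit clause [2] forces x2=T; simplify:
  satisfied 5 clause(s); 0 remain; assigned so far: [1, 2]

Answer: x1=T x2=T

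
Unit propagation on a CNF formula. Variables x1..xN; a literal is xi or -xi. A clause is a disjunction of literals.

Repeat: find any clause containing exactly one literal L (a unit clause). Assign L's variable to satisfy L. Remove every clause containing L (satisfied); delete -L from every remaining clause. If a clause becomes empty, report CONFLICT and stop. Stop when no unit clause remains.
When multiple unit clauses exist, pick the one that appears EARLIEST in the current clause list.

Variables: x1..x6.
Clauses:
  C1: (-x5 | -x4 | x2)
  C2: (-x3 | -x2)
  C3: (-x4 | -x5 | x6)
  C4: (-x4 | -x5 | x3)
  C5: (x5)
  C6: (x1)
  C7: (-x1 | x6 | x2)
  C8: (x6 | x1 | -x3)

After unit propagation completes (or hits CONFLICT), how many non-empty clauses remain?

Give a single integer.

Answer: 5

Derivation:
unit clause [5] forces x5=T; simplify:
  drop -5 from [-5, -4, 2] -> [-4, 2]
  drop -5 from [-4, -5, 6] -> [-4, 6]
  drop -5 from [-4, -5, 3] -> [-4, 3]
  satisfied 1 clause(s); 7 remain; assigned so far: [5]
unit clause [1] forces x1=T; simplify:
  drop -1 from [-1, 6, 2] -> [6, 2]
  satisfied 2 clause(s); 5 remain; assigned so far: [1, 5]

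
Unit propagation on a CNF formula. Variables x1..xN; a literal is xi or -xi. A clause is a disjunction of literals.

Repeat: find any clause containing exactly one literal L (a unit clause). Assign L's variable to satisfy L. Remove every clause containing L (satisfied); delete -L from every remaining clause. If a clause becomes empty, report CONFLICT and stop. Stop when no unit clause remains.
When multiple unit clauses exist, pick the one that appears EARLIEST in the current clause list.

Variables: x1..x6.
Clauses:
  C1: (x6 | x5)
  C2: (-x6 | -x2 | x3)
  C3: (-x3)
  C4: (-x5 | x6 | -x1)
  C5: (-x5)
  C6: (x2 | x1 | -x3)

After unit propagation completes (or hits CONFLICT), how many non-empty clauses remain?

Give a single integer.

unit clause [-3] forces x3=F; simplify:
  drop 3 from [-6, -2, 3] -> [-6, -2]
  satisfied 2 clause(s); 4 remain; assigned so far: [3]
unit clause [-5] forces x5=F; simplify:
  drop 5 from [6, 5] -> [6]
  satisfied 2 clause(s); 2 remain; assigned so far: [3, 5]
unit clause [6] forces x6=T; simplify:
  drop -6 from [-6, -2] -> [-2]
  satisfied 1 clause(s); 1 remain; assigned so far: [3, 5, 6]
unit clause [-2] forces x2=F; simplify:
  satisfied 1 clause(s); 0 remain; assigned so far: [2, 3, 5, 6]

Answer: 0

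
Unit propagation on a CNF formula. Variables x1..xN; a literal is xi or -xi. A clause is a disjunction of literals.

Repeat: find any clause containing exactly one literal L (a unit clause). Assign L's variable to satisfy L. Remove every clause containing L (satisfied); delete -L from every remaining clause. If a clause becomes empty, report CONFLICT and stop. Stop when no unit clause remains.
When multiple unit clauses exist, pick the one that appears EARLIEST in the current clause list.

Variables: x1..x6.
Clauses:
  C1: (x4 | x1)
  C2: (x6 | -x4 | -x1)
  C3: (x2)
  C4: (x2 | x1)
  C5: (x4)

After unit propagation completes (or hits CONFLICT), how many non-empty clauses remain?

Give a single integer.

unit clause [2] forces x2=T; simplify:
  satisfied 2 clause(s); 3 remain; assigned so far: [2]
unit clause [4] forces x4=T; simplify:
  drop -4 from [6, -4, -1] -> [6, -1]
  satisfied 2 clause(s); 1 remain; assigned so far: [2, 4]

Answer: 1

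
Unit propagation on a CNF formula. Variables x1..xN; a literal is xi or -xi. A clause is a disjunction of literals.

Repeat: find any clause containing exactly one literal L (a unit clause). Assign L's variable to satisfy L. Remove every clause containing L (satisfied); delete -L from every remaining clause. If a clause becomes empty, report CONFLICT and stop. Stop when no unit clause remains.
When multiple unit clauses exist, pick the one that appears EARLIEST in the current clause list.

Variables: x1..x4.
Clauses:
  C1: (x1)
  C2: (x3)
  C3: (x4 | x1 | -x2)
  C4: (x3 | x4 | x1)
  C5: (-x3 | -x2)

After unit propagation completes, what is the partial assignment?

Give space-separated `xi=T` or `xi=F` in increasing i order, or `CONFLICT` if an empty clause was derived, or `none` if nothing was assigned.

Answer: x1=T x2=F x3=T

Derivation:
unit clause [1] forces x1=T; simplify:
  satisfied 3 clause(s); 2 remain; assigned so far: [1]
unit clause [3] forces x3=T; simplify:
  drop -3 from [-3, -2] -> [-2]
  satisfied 1 clause(s); 1 remain; assigned so far: [1, 3]
unit clause [-2] forces x2=F; simplify:
  satisfied 1 clause(s); 0 remain; assigned so far: [1, 2, 3]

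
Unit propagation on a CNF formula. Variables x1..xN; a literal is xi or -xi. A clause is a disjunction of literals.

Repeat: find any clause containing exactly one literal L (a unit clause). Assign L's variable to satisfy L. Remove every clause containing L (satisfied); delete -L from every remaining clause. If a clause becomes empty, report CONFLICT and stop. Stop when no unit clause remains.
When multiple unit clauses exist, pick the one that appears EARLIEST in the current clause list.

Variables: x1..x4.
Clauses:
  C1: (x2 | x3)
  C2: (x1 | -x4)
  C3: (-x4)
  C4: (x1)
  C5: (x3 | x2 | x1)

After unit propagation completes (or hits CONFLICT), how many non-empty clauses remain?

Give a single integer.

Answer: 1

Derivation:
unit clause [-4] forces x4=F; simplify:
  satisfied 2 clause(s); 3 remain; assigned so far: [4]
unit clause [1] forces x1=T; simplify:
  satisfied 2 clause(s); 1 remain; assigned so far: [1, 4]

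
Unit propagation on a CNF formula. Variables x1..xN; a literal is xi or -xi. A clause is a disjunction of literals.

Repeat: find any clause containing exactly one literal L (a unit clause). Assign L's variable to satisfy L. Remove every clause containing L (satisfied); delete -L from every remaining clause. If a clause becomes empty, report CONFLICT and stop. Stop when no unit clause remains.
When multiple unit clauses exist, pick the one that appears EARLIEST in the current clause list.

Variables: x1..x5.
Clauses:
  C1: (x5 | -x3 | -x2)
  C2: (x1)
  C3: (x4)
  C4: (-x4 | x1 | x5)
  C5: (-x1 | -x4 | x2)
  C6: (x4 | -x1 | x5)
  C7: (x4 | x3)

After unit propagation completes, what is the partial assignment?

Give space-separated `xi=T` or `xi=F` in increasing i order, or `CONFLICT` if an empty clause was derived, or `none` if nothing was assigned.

unit clause [1] forces x1=T; simplify:
  drop -1 from [-1, -4, 2] -> [-4, 2]
  drop -1 from [4, -1, 5] -> [4, 5]
  satisfied 2 clause(s); 5 remain; assigned so far: [1]
unit clause [4] forces x4=T; simplify:
  drop -4 from [-4, 2] -> [2]
  satisfied 3 clause(s); 2 remain; assigned so far: [1, 4]
unit clause [2] forces x2=T; simplify:
  drop -2 from [5, -3, -2] -> [5, -3]
  satisfied 1 clause(s); 1 remain; assigned so far: [1, 2, 4]

Answer: x1=T x2=T x4=T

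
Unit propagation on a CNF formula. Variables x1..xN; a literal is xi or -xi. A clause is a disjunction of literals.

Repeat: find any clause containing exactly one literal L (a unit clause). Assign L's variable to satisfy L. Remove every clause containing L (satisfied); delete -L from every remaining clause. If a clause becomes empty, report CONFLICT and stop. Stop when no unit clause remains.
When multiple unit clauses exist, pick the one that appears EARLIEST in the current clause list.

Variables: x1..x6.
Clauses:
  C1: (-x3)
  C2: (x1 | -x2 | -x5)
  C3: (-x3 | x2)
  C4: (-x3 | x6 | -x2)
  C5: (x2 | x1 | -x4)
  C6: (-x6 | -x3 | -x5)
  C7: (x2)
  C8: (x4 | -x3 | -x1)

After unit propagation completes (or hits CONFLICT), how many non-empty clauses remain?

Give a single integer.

unit clause [-3] forces x3=F; simplify:
  satisfied 5 clause(s); 3 remain; assigned so far: [3]
unit clause [2] forces x2=T; simplify:
  drop -2 from [1, -2, -5] -> [1, -5]
  satisfied 2 clause(s); 1 remain; assigned so far: [2, 3]

Answer: 1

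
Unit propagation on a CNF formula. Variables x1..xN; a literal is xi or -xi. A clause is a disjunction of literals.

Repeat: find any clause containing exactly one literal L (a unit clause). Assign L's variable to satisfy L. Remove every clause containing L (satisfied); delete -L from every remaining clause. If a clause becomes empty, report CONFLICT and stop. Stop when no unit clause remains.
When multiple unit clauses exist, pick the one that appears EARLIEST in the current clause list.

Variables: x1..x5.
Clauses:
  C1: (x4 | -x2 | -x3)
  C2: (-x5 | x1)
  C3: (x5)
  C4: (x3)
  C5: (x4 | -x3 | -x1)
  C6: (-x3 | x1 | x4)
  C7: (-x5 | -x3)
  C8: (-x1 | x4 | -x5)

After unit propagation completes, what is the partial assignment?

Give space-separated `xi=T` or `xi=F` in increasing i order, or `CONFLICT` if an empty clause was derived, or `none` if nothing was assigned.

Answer: CONFLICT

Derivation:
unit clause [5] forces x5=T; simplify:
  drop -5 from [-5, 1] -> [1]
  drop -5 from [-5, -3] -> [-3]
  drop -5 from [-1, 4, -5] -> [-1, 4]
  satisfied 1 clause(s); 7 remain; assigned so far: [5]
unit clause [1] forces x1=T; simplify:
  drop -1 from [4, -3, -1] -> [4, -3]
  drop -1 from [-1, 4] -> [4]
  satisfied 2 clause(s); 5 remain; assigned so far: [1, 5]
unit clause [3] forces x3=T; simplify:
  drop -3 from [4, -2, -3] -> [4, -2]
  drop -3 from [4, -3] -> [4]
  drop -3 from [-3] -> [] (empty!)
  satisfied 1 clause(s); 4 remain; assigned so far: [1, 3, 5]
CONFLICT (empty clause)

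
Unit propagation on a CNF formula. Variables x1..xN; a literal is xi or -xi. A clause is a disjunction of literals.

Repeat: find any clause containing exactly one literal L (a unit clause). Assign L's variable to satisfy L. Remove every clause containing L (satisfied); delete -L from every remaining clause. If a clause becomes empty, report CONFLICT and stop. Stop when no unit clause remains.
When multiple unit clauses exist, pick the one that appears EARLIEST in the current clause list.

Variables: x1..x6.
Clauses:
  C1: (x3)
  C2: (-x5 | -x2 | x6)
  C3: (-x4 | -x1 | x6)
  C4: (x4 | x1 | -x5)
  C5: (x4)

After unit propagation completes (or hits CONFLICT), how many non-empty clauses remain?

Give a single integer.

unit clause [3] forces x3=T; simplify:
  satisfied 1 clause(s); 4 remain; assigned so far: [3]
unit clause [4] forces x4=T; simplify:
  drop -4 from [-4, -1, 6] -> [-1, 6]
  satisfied 2 clause(s); 2 remain; assigned so far: [3, 4]

Answer: 2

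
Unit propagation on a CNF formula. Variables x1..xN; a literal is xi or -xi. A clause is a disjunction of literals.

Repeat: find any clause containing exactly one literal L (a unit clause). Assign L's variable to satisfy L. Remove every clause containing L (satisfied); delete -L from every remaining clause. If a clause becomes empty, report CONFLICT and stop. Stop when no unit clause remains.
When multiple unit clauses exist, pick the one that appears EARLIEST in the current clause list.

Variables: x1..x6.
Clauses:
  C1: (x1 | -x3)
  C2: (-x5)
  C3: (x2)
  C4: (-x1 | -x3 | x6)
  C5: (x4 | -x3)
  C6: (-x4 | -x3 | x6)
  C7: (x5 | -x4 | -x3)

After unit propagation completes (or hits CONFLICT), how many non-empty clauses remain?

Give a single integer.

unit clause [-5] forces x5=F; simplify:
  drop 5 from [5, -4, -3] -> [-4, -3]
  satisfied 1 clause(s); 6 remain; assigned so far: [5]
unit clause [2] forces x2=T; simplify:
  satisfied 1 clause(s); 5 remain; assigned so far: [2, 5]

Answer: 5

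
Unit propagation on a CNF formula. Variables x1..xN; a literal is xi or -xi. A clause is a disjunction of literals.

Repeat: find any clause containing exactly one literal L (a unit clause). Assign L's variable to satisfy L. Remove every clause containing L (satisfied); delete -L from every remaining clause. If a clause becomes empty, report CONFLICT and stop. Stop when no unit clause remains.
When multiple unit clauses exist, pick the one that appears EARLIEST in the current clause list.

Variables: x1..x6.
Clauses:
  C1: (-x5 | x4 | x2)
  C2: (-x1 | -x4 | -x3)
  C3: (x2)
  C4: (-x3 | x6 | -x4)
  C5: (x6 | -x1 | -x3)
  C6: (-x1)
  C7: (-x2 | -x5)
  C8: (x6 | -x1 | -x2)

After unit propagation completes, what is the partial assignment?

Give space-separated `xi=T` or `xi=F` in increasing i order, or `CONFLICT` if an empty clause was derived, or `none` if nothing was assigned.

unit clause [2] forces x2=T; simplify:
  drop -2 from [-2, -5] -> [-5]
  drop -2 from [6, -1, -2] -> [6, -1]
  satisfied 2 clause(s); 6 remain; assigned so far: [2]
unit clause [-1] forces x1=F; simplify:
  satisfied 4 clause(s); 2 remain; assigned so far: [1, 2]
unit clause [-5] forces x5=F; simplify:
  satisfied 1 clause(s); 1 remain; assigned so far: [1, 2, 5]

Answer: x1=F x2=T x5=F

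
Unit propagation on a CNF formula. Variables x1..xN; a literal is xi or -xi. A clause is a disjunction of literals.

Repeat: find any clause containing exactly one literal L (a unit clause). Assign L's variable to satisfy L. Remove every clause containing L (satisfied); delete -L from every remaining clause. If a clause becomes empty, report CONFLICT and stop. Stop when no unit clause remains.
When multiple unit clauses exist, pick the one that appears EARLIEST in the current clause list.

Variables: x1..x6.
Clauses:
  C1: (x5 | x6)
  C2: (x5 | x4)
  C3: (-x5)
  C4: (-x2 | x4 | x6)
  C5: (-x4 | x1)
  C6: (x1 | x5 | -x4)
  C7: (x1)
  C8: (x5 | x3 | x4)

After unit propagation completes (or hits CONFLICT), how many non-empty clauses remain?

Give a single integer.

unit clause [-5] forces x5=F; simplify:
  drop 5 from [5, 6] -> [6]
  drop 5 from [5, 4] -> [4]
  drop 5 from [1, 5, -4] -> [1, -4]
  drop 5 from [5, 3, 4] -> [3, 4]
  satisfied 1 clause(s); 7 remain; assigned so far: [5]
unit clause [6] forces x6=T; simplify:
  satisfied 2 clause(s); 5 remain; assigned so far: [5, 6]
unit clause [4] forces x4=T; simplify:
  drop -4 from [-4, 1] -> [1]
  drop -4 from [1, -4] -> [1]
  satisfied 2 clause(s); 3 remain; assigned so far: [4, 5, 6]
unit clause [1] forces x1=T; simplify:
  satisfied 3 clause(s); 0 remain; assigned so far: [1, 4, 5, 6]

Answer: 0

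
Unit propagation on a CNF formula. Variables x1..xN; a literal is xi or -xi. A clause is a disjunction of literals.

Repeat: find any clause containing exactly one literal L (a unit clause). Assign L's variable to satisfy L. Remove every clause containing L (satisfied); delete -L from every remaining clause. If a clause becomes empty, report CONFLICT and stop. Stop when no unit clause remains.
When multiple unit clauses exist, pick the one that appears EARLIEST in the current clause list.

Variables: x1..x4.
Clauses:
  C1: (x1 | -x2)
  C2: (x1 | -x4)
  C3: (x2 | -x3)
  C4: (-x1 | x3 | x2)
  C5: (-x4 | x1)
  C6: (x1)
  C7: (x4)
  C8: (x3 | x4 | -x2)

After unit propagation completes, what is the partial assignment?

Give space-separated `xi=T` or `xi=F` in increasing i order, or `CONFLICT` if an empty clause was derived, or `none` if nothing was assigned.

unit clause [1] forces x1=T; simplify:
  drop -1 from [-1, 3, 2] -> [3, 2]
  satisfied 4 clause(s); 4 remain; assigned so far: [1]
unit clause [4] forces x4=T; simplify:
  satisfied 2 clause(s); 2 remain; assigned so far: [1, 4]

Answer: x1=T x4=T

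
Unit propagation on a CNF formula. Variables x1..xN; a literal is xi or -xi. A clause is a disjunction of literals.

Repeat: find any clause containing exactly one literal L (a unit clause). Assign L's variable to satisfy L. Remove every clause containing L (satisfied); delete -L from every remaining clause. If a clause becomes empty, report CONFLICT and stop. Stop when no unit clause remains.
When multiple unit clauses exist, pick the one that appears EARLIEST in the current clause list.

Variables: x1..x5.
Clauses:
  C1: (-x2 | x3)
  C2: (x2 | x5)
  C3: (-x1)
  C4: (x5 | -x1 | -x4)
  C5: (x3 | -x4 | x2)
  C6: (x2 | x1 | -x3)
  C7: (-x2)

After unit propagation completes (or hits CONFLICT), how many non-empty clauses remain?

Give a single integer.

unit clause [-1] forces x1=F; simplify:
  drop 1 from [2, 1, -3] -> [2, -3]
  satisfied 2 clause(s); 5 remain; assigned so far: [1]
unit clause [-2] forces x2=F; simplify:
  drop 2 from [2, 5] -> [5]
  drop 2 from [3, -4, 2] -> [3, -4]
  drop 2 from [2, -3] -> [-3]
  satisfied 2 clause(s); 3 remain; assigned so far: [1, 2]
unit clause [5] forces x5=T; simplify:
  satisfied 1 clause(s); 2 remain; assigned so far: [1, 2, 5]
unit clause [-3] forces x3=F; simplify:
  drop 3 from [3, -4] -> [-4]
  satisfied 1 clause(s); 1 remain; assigned so far: [1, 2, 3, 5]
unit clause [-4] forces x4=F; simplify:
  satisfied 1 clause(s); 0 remain; assigned so far: [1, 2, 3, 4, 5]

Answer: 0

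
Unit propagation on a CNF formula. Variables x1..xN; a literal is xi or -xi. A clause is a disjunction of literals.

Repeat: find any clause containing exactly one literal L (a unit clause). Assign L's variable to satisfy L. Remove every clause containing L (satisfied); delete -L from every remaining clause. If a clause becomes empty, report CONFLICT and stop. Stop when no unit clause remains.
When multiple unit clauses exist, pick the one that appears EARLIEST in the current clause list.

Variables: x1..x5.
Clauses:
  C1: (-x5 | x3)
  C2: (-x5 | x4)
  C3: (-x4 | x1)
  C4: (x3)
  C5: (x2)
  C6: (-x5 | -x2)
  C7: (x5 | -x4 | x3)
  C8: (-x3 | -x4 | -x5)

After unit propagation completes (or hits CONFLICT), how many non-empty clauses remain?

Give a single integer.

Answer: 1

Derivation:
unit clause [3] forces x3=T; simplify:
  drop -3 from [-3, -4, -5] -> [-4, -5]
  satisfied 3 clause(s); 5 remain; assigned so far: [3]
unit clause [2] forces x2=T; simplify:
  drop -2 from [-5, -2] -> [-5]
  satisfied 1 clause(s); 4 remain; assigned so far: [2, 3]
unit clause [-5] forces x5=F; simplify:
  satisfied 3 clause(s); 1 remain; assigned so far: [2, 3, 5]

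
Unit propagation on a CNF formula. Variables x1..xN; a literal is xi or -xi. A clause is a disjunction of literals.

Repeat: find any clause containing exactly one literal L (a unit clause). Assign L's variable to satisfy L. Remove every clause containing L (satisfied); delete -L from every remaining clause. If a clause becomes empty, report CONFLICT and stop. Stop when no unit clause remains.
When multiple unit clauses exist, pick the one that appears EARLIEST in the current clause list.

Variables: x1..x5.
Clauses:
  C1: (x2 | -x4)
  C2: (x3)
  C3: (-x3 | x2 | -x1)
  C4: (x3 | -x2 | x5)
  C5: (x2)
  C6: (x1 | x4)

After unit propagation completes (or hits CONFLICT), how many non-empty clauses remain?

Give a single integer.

unit clause [3] forces x3=T; simplify:
  drop -3 from [-3, 2, -1] -> [2, -1]
  satisfied 2 clause(s); 4 remain; assigned so far: [3]
unit clause [2] forces x2=T; simplify:
  satisfied 3 clause(s); 1 remain; assigned so far: [2, 3]

Answer: 1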